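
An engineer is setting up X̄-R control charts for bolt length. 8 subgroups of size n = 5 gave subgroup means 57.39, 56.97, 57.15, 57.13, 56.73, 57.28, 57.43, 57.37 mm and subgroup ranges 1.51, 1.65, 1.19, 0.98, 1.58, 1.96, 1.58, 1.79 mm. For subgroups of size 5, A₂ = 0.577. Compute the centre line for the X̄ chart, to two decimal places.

X̄̄ = (57.39 + 56.97 + 57.15 + 57.13 + 56.73 + 57.28 + 57.43 + 57.37) / 8 = 457.4500 / 8 = 57.1812
CL = X̄̄ = 57.1812

57.18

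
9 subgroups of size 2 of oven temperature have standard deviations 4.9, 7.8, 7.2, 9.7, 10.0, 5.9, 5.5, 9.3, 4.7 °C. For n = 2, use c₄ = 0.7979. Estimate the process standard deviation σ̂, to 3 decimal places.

9.052

s̄ = (4.9 + 7.8 + 7.2 + 9.7 + 10.0 + 5.9 + 5.5 + 9.3 + 4.7) / 9 = 7.2222
σ̂ = s̄ / c₄ = 7.2222 / 0.7979 = 9.0515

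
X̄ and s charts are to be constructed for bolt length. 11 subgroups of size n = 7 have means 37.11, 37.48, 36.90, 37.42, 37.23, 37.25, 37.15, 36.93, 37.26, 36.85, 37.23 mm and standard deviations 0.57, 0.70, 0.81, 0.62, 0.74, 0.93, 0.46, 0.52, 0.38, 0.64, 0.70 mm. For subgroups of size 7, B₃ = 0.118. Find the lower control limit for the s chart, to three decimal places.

s̄ = (0.57 + 0.70 + 0.81 + 0.62 + 0.74 + 0.93 + 0.46 + 0.52 + 0.38 + 0.64 + 0.70) / 11 = 0.6427
LCL_s = B₃·s̄ = 0.118 × 0.6427 = 0.0758

0.076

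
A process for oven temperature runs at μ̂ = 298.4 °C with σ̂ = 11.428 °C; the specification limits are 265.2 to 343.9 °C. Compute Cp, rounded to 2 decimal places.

Cp = (USL − LSL) / (6σ̂) = (343.9 − 265.2) / (6 × 11.428) = 78.7000 / 68.5680 = 1.1478

1.15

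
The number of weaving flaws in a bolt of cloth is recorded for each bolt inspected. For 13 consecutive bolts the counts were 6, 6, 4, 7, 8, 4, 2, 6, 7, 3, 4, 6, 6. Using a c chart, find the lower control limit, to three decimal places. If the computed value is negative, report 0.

0.000

c̄ = (6 + 6 + 4 + 7 + 8 + 4 + 2 + 6 + 7 + 3 + 4 + 6 + 6) / 13 = 69 / 13 = 5.3077
LCL = c̄ − 3√c̄ = 5.3077 − 3 × 2.3038 = -1.6038 → 0 (cannot be negative)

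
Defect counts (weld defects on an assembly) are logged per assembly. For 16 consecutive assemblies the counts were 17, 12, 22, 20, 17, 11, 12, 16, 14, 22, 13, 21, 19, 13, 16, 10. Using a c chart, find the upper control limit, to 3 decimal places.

27.914

c̄ = (17 + 12 + 22 + 20 + 17 + 11 + 12 + 16 + 14 + 22 + 13 + 21 + 19 + 13 + 16 + 10) / 16 = 255 / 16 = 15.9375
UCL = c̄ + 3√c̄ = 15.9375 + 3 × √15.9375 = 15.9375 + 3 × 3.9922 = 27.9140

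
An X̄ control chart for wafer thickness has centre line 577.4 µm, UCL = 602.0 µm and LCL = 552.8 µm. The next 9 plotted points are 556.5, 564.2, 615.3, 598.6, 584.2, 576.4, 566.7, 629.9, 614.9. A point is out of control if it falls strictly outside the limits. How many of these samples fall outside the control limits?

3

Compare each point to [552.8, 602.0]: sample 3 = 615.3 > UCL; sample 8 = 629.9 > UCL; sample 9 = 614.9 > UCL.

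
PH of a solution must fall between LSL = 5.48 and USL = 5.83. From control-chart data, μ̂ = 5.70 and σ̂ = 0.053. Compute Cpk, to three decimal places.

Cpu = (USL − μ̂) / (3σ̂) = (5.83 − 5.70) / (3 × 0.053) = 0.8176; Cpl = (μ̂ − LSL) / (3σ̂) = (5.70 − 5.48) / (3 × 0.053) = 1.3836; Cpk = min(Cpu, Cpl) = 0.8176

0.818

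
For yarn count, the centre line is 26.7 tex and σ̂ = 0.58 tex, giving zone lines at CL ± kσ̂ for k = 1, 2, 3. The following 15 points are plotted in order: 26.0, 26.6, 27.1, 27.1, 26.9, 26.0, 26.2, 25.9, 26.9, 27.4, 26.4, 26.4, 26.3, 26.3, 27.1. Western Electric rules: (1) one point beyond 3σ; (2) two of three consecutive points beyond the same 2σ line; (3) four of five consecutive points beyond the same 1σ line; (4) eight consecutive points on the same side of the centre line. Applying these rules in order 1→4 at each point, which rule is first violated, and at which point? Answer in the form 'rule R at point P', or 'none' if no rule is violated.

Zone of each point (C = within 1σ̂, B = 1σ̂–2σ̂, A = 2σ̂–3σ̂, * = beyond 3σ̂; sign = side of CL): 1:-B, 2:-C, 3:+C, 4:+C, 5:+C, 6:-B, 7:-C, 8:-B, 9:+C, 10:+B, 11:-C, 12:-C, 13:-C, 14:-C, 15:+C
No rule fires across all 15 points.

none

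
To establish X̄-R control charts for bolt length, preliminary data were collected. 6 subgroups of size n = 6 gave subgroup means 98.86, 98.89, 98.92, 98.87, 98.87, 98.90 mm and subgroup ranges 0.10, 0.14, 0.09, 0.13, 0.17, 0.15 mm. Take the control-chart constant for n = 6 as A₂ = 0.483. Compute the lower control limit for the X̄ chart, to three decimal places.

X̄̄ = (98.86 + 98.89 + 98.92 + 98.87 + 98.87 + 98.90) / 6 = 593.3100 / 6 = 98.8850
R̄ = (0.10 + 0.14 + 0.09 + 0.13 + 0.17 + 0.15) / 6 = 0.7800 / 6 = 0.1300
LCL = X̄̄ − A₂·R̄ = 98.8850 − 0.483 × 0.1300 = 98.8222

98.822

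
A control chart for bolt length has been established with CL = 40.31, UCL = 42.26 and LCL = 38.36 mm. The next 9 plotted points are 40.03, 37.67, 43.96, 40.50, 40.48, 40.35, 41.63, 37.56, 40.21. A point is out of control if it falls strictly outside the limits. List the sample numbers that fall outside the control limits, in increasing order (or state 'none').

Compare each point to [38.36, 42.26]: sample 2 = 37.67 < LCL; sample 3 = 43.96 > UCL; sample 8 = 37.56 < LCL.

2, 3, 8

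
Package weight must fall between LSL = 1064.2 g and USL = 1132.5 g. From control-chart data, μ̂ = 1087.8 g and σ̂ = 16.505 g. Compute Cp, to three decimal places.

0.690

Cp = (USL − LSL) / (6σ̂) = (1132.5 − 1064.2) / (6 × 16.505) = 68.3000 / 99.0300 = 0.6897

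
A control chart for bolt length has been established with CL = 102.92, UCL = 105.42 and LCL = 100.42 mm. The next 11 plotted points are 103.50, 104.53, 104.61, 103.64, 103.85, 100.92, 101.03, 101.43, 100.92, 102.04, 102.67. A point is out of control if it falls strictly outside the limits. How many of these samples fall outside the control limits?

All 11 points lie within [100.42, 105.42].

0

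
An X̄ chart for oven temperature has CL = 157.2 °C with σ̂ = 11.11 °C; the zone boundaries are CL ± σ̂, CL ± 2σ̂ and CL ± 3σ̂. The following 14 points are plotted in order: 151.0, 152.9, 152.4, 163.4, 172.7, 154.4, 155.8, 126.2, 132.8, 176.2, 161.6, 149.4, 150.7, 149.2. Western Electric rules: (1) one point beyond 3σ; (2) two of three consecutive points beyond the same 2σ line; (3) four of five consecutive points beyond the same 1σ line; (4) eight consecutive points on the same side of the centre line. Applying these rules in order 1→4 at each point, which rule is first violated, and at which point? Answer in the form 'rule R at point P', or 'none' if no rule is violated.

Zone of each point (C = within 1σ̂, B = 1σ̂–2σ̂, A = 2σ̂–3σ̂, * = beyond 3σ̂; sign = side of CL): 1:-C, 2:-C, 3:-C, 4:+C, 5:+B, 6:-C, 7:-C, 8:-A, 9:-A, 10:+B, 11:+C, 12:-C, 13:-C, 14:-C
Rule 2 (two of three consecutive points beyond the same 2σ limit) is satisfied at point 9.

rule 2 at point 9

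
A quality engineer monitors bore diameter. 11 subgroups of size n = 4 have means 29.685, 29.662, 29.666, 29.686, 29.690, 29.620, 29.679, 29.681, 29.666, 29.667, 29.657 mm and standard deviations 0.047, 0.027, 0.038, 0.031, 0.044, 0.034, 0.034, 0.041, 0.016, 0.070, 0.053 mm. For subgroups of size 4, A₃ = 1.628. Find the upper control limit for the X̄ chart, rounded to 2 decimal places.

29.73

X̄̄ = (29.685 + 29.662 + 29.666 + 29.686 + 29.690 + 29.620 + 29.679 + 29.681 + 29.666 + 29.667 + 29.657) / 11 = 29.6690
s̄ = (0.047 + 0.027 + 0.038 + 0.031 + 0.044 + 0.034 + 0.034 + 0.041 + 0.016 + 0.070 + 0.053) / 11 = 0.0395
UCL = X̄̄ + A₃·s̄ = 29.6690 + 1.628 × 0.0395 = 29.7334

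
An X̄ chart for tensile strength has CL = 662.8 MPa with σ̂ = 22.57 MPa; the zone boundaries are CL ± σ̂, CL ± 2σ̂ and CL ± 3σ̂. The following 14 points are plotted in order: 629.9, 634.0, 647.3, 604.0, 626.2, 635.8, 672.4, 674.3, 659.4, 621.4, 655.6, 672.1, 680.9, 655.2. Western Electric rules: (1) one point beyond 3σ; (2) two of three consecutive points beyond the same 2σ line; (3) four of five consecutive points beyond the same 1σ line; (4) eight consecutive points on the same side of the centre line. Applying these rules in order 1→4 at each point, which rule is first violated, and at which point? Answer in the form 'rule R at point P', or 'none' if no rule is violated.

rule 3 at point 5

Zone of each point (C = within 1σ̂, B = 1σ̂–2σ̂, A = 2σ̂–3σ̂, * = beyond 3σ̂; sign = side of CL): 1:-B, 2:-B, 3:-C, 4:-A, 5:-B, 6:-B, 7:+C, 8:+C, 9:-C, 10:-B, 11:-C, 12:+C, 13:+C, 14:-C
Rule 3 (four of five consecutive points beyond the same 1σ limit) is satisfied at point 5.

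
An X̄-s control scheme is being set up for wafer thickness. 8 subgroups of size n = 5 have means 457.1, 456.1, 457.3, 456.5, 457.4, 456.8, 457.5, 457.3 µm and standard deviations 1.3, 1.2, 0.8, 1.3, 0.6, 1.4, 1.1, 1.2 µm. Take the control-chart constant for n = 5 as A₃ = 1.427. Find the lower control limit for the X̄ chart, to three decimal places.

455.412

X̄̄ = (457.1 + 456.1 + 457.3 + 456.5 + 457.4 + 456.8 + 457.5 + 457.3) / 8 = 457.0000
s̄ = (1.3 + 1.2 + 0.8 + 1.3 + 0.6 + 1.4 + 1.1 + 1.2) / 8 = 1.1125
LCL = X̄̄ − A₃·s̄ = 457.0000 − 1.427 × 1.1125 = 455.4125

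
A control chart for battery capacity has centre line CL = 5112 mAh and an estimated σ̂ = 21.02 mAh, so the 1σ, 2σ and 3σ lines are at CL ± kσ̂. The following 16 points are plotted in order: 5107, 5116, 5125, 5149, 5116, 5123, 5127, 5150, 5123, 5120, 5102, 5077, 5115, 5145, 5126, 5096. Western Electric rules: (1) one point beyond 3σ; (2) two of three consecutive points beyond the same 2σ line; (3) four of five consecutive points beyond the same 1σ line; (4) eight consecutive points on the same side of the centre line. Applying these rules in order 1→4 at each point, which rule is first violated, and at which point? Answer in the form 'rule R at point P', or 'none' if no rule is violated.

rule 4 at point 9

Zone of each point (C = within 1σ̂, B = 1σ̂–2σ̂, A = 2σ̂–3σ̂, * = beyond 3σ̂; sign = side of CL): 1:-C, 2:+C, 3:+C, 4:+B, 5:+C, 6:+C, 7:+C, 8:+B, 9:+C, 10:+C, 11:-C, 12:-B, 13:+C, 14:+B, 15:+C, 16:-C
Rule 4 (eight consecutive points on the same side of the centre line) is satisfied at point 9.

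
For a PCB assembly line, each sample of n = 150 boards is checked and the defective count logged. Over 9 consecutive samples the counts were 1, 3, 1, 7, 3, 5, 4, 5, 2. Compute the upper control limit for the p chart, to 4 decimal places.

p̄ = Σdᵢ / (k·n) = 31 / (9 × 150) = 0.02296
UCL = p̄ + 3·√(p̄(1−p̄)/n) = 0.02296 + 3 × √(0.02296×0.97704/150) = 0.02296 + 3 × 0.01223 = 0.05965

0.0597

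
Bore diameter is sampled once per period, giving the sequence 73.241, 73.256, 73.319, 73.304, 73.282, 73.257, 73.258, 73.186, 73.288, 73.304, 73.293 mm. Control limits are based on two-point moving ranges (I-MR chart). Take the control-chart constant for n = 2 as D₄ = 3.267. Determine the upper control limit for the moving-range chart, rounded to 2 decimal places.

0.11

Moving ranges: 0.015, 0.063, 0.015, 0.022, 0.025, 0.001, 0.072, 0.102, 0.016, 0.011; M̄R̄ = 0.3420 / 10 = 0.0342
UCL_MR = D₄·M̄R̄ = 3.267 × 0.0342 = 0.1117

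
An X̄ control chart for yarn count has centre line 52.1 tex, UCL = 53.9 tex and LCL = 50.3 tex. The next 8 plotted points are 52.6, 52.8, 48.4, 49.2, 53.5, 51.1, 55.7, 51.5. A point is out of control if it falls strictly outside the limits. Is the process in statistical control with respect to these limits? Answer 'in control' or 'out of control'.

out of control

Compare each point to [50.3, 53.9]: sample 3 = 48.4 < LCL; sample 4 = 49.2 < LCL; sample 7 = 55.7 > UCL.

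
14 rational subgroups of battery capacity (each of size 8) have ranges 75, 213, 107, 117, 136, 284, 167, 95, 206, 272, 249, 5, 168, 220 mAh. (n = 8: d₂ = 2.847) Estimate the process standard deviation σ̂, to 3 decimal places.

R̄ = (75 + 213 + 107 + 117 + 136 + 284 + 167 + 95 + 206 + 272 + 249 + 5 + 168 + 220) / 14 = 165.2857
σ̂ = R̄ / d₂ = 165.2857 / 2.847 = 58.0561

58.056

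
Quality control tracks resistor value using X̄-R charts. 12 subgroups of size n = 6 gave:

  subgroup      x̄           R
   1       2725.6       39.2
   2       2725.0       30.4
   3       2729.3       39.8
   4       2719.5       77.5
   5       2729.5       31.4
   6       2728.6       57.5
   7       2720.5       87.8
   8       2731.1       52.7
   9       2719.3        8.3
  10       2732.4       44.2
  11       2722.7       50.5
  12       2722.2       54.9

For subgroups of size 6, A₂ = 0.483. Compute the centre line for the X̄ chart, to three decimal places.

2725.475

X̄̄ = (2725.6 + 2725.0 + 2729.3 + 2719.5 + 2729.5 + 2728.6 + 2720.5 + 2731.1 + 2719.3 + 2732.4 + 2722.7 + 2722.2) / 12 = 32705.7000 / 12 = 2725.4750
CL = X̄̄ = 2725.4750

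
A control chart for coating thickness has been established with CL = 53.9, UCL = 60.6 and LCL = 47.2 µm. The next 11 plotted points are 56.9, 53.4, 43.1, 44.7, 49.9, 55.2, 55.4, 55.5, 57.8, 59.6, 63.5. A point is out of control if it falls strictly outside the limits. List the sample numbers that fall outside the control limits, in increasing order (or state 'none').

3, 4, 11

Compare each point to [47.2, 60.6]: sample 3 = 43.1 < LCL; sample 4 = 44.7 < LCL; sample 11 = 63.5 > UCL.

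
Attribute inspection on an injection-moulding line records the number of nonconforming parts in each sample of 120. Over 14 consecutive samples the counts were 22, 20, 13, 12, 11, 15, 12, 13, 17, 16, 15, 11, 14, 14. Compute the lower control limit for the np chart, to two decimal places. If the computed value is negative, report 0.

3.89

p̄ = Σdᵢ / (k·n) = 205 / (14 × 120) = 0.12202
LCL = np̄ − 3·√(np̄(1−p̄)) = 14.6429 − 3 × 3.5855 = 3.8862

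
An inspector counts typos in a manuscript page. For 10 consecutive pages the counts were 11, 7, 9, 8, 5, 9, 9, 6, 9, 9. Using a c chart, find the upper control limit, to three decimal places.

c̄ = (11 + 7 + 9 + 8 + 5 + 9 + 9 + 6 + 9 + 9) / 10 = 82 / 10 = 8.2000
UCL = c̄ + 3√c̄ = 8.2000 + 3 × √8.2000 = 8.2000 + 3 × 2.8636 = 16.7907

16.791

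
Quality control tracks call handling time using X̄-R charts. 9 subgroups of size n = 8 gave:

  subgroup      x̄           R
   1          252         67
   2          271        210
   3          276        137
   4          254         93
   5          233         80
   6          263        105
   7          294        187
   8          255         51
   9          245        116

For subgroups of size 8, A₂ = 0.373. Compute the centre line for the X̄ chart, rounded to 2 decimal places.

X̄̄ = (252 + 271 + 276 + 254 + 233 + 263 + 294 + 255 + 245) / 9 = 2343.0000 / 9 = 260.3333
CL = X̄̄ = 260.3333

260.33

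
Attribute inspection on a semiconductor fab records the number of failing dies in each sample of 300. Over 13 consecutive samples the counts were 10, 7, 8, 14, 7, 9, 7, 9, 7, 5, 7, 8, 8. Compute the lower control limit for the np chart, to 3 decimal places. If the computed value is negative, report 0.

0.000

p̄ = Σdᵢ / (k·n) = 106 / (13 × 300) = 0.02718
LCL = np̄ − 3·√(np̄(1−p̄)) = 8.1538 − 3 × 2.8164 = -0.2954 → 0 (negative, so LCL = 0)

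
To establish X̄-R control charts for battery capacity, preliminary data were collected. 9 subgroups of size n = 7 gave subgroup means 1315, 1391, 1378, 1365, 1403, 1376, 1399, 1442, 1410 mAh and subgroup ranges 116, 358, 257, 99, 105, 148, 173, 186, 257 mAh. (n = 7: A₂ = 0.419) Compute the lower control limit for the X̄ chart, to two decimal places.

1307.46

X̄̄ = (1315 + 1391 + 1378 + 1365 + 1403 + 1376 + 1399 + 1442 + 1410) / 9 = 12479.0000 / 9 = 1386.5556
R̄ = (116 + 358 + 257 + 99 + 105 + 148 + 173 + 186 + 257) / 9 = 1699.0000 / 9 = 188.7778
LCL = X̄̄ − A₂·R̄ = 1386.5556 − 0.419 × 188.7778 = 1307.4577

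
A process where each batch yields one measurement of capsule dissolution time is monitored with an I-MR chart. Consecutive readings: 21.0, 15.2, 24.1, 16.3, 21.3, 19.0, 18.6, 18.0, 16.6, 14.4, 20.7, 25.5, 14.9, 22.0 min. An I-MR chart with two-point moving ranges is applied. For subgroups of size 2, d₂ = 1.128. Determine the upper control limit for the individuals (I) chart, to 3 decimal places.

32.044

X̄ = (21.0 + 15.2 + 24.1 + 16.3 + 21.3 + 19.0 + 18.6 + 18.0 + 16.6 + 14.4 + 20.7 + 25.5 + 14.9 + 22.0) / 14 = 19.1143
Moving ranges: 5.8, 8.9, 7.8, 5.0, 2.3, 0.4, 0.6, 1.4, 2.2, 6.3, 4.8, 10.6, 7.1; M̄R̄ = 63.2000 / 13 = 4.8615
UCL = X̄ + 3·M̄R̄/d₂ = 19.1143 + 3 × 4.8615 / 1.128 = 32.0439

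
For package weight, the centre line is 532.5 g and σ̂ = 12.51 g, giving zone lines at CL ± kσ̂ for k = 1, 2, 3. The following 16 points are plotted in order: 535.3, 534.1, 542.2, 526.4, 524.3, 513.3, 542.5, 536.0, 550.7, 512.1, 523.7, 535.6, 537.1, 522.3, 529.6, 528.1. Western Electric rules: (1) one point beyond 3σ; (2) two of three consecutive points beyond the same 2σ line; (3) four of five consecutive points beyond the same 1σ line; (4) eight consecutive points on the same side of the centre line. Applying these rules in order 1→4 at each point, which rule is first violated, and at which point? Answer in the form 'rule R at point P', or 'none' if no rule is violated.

Zone of each point (C = within 1σ̂, B = 1σ̂–2σ̂, A = 2σ̂–3σ̂, * = beyond 3σ̂; sign = side of CL): 1:+C, 2:+C, 3:+C, 4:-C, 5:-C, 6:-B, 7:+C, 8:+C, 9:+B, 10:-B, 11:-C, 12:+C, 13:+C, 14:-C, 15:-C, 16:-C
No rule fires across all 16 points.

none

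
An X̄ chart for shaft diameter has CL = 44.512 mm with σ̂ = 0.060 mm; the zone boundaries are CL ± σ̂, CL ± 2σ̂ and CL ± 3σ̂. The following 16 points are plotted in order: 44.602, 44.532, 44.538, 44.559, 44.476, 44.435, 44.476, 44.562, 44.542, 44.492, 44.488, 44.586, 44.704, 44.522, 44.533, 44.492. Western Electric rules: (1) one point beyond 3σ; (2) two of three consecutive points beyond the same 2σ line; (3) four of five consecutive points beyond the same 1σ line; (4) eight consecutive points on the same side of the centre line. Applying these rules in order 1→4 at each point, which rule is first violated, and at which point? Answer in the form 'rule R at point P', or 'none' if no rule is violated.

rule 1 at point 13

Zone of each point (C = within 1σ̂, B = 1σ̂–2σ̂, A = 2σ̂–3σ̂, * = beyond 3σ̂; sign = side of CL): 1:+B, 2:+C, 3:+C, 4:+C, 5:-C, 6:-B, 7:-C, 8:+C, 9:+C, 10:-C, 11:-C, 12:+B, 13:+*, 14:+C, 15:+C, 16:-C
Rule 1 (one point beyond the 3σ limits) is satisfied at point 13.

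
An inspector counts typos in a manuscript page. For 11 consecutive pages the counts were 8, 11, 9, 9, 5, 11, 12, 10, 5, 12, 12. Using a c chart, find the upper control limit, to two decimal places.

c̄ = (8 + 11 + 9 + 9 + 5 + 11 + 12 + 10 + 5 + 12 + 12) / 11 = 104 / 11 = 9.4545
UCL = c̄ + 3√c̄ = 9.4545 + 3 × √9.4545 = 9.4545 + 3 × 3.0748 = 18.6790

18.68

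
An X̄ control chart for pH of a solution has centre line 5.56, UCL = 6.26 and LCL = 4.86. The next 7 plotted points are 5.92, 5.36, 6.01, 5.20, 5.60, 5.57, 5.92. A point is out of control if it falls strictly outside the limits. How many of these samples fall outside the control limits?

All 7 points lie within [4.86, 6.26].

0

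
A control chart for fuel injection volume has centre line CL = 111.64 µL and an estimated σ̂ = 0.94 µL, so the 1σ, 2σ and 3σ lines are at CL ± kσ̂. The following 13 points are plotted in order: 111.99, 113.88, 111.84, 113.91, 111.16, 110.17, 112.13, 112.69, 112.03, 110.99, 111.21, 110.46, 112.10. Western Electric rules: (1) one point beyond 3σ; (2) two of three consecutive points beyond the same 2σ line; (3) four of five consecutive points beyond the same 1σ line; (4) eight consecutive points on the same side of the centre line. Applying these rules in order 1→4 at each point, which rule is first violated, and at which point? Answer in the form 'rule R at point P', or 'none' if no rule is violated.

Zone of each point (C = within 1σ̂, B = 1σ̂–2σ̂, A = 2σ̂–3σ̂, * = beyond 3σ̂; sign = side of CL): 1:+C, 2:+A, 3:+C, 4:+A, 5:-C, 6:-B, 7:+C, 8:+B, 9:+C, 10:-C, 11:-C, 12:-B, 13:+C
Rule 2 (two of three consecutive points beyond the same 2σ limit) is satisfied at point 4.

rule 2 at point 4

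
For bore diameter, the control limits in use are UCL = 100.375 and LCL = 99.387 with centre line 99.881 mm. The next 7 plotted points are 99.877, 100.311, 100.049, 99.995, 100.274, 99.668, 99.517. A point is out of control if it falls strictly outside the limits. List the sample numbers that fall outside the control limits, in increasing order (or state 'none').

none

All 7 points lie within [99.387, 100.375].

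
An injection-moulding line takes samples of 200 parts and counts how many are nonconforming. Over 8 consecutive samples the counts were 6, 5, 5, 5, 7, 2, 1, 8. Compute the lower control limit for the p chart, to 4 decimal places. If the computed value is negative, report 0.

0.0000

p̄ = Σdᵢ / (k·n) = 39 / (8 × 200) = 0.02438
LCL = p̄ − 3·√(p̄(1−p̄)/n) = 0.02438 − 3 × 0.01090 = -0.00834 → 0 (negative, so LCL = 0)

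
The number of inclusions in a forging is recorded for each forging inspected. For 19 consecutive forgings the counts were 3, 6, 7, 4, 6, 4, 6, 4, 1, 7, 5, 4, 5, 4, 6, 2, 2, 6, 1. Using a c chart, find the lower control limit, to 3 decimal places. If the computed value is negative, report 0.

0.000

c̄ = (3 + 6 + 7 + 4 + 6 + 4 + 6 + 4 + 1 + 7 + 5 + 4 + 5 + 4 + 6 + 2 + 2 + 6 + 1) / 19 = 83 / 19 = 4.3684
LCL = c̄ − 3√c̄ = 4.3684 − 3 × 2.0901 = -1.9018 → 0 (cannot be negative)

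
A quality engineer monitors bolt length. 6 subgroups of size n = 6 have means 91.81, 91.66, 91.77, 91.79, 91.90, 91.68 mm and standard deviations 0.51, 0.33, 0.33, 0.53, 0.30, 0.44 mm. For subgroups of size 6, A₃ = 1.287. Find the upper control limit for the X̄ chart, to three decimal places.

92.292

X̄̄ = (91.81 + 91.66 + 91.77 + 91.79 + 91.90 + 91.68) / 6 = 91.7683
s̄ = (0.51 + 0.33 + 0.33 + 0.53 + 0.30 + 0.44) / 6 = 0.4067
UCL = X̄̄ + A₃·s̄ = 91.7683 + 1.287 × 0.4067 = 92.2917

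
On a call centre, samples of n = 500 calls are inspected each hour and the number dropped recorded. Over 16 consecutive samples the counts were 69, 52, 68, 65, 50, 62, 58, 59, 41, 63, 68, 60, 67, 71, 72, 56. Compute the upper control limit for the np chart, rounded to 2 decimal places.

p̄ = Σdᵢ / (k·n) = 981 / (16 × 500) = 0.12262
UCL = np̄ + 3·√(np̄(1−p̄)) = 61.3125 + 3 × √(61.3125×0.87738) = 61.3125 + 3 × 7.3344 = 83.3158

83.32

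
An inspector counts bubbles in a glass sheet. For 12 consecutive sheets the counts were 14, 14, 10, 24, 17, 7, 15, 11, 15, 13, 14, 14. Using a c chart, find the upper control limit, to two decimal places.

25.22

c̄ = (14 + 14 + 10 + 24 + 17 + 7 + 15 + 11 + 15 + 13 + 14 + 14) / 12 = 168 / 12 = 14.0000
UCL = c̄ + 3√c̄ = 14.0000 + 3 × √14.0000 = 14.0000 + 3 × 3.7417 = 25.2250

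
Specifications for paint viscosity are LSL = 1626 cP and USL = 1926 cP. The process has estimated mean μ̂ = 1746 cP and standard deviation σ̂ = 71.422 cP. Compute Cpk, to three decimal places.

0.560

Cpu = (USL − μ̂) / (3σ̂) = (1926 − 1746) / (3 × 71.422) = 0.8401; Cpl = (μ̂ − LSL) / (3σ̂) = (1746 − 1626) / (3 × 71.422) = 0.5601; Cpk = min(Cpu, Cpl) = 0.5601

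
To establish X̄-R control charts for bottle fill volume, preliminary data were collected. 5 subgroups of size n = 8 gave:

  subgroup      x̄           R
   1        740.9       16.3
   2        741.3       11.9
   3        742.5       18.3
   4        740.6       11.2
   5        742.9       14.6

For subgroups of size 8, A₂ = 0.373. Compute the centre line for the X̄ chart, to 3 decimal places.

741.640

X̄̄ = (740.9 + 741.3 + 742.5 + 740.6 + 742.9) / 5 = 3708.2000 / 5 = 741.6400
CL = X̄̄ = 741.6400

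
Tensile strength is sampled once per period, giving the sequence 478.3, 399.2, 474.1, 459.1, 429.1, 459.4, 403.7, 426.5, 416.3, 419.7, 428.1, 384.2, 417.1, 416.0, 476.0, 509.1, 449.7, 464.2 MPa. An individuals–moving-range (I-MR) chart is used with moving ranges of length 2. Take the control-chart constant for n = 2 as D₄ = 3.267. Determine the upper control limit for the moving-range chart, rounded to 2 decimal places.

110.44

Moving ranges: 79.1, 74.9, 15.0, 30.0, 30.3, 55.7, 22.8, 10.2, 3.4, 8.4, 43.9, 32.9, 1.1, 60.0, 33.1, 59.4, 14.5; M̄R̄ = 574.7000 / 17 = 33.8059
UCL_MR = D₄·M̄R̄ = 3.267 × 33.8059 = 110.4438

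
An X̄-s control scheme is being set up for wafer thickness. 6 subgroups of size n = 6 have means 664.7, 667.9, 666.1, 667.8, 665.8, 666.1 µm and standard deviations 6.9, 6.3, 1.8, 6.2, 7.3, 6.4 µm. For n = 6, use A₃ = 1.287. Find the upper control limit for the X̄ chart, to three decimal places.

673.886

X̄̄ = (664.7 + 667.9 + 666.1 + 667.8 + 665.8 + 666.1) / 6 = 666.4000
s̄ = (6.9 + 6.3 + 1.8 + 6.2 + 7.3 + 6.4) / 6 = 5.8167
UCL = X̄̄ + A₃·s̄ = 666.4000 + 1.287 × 5.8167 = 673.8860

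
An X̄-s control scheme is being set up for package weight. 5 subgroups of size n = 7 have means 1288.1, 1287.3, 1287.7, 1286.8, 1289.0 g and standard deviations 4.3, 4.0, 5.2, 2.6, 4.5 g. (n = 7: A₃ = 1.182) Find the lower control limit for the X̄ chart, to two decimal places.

1282.91

X̄̄ = (1288.1 + 1287.3 + 1287.7 + 1286.8 + 1289.0) / 5 = 1287.7800
s̄ = (4.3 + 4.0 + 5.2 + 2.6 + 4.5) / 5 = 4.1200
LCL = X̄̄ − A₃·s̄ = 1287.7800 − 1.182 × 4.1200 = 1282.9102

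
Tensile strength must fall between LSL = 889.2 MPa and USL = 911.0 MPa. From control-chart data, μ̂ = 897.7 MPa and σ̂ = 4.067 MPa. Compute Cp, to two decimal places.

Cp = (USL − LSL) / (6σ̂) = (911.0 − 889.2) / (6 × 4.067) = 21.8000 / 24.4020 = 0.8934

0.89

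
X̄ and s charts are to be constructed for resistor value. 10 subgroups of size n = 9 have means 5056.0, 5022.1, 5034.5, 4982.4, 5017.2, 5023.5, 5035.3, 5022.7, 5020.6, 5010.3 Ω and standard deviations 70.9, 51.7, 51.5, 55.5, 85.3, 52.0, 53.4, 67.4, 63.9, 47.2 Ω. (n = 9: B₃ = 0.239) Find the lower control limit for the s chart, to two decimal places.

s̄ = (70.9 + 51.7 + 51.5 + 55.5 + 85.3 + 52.0 + 53.4 + 67.4 + 63.9 + 47.2) / 10 = 59.8800
LCL_s = B₃·s̄ = 0.239 × 59.8800 = 14.3113

14.31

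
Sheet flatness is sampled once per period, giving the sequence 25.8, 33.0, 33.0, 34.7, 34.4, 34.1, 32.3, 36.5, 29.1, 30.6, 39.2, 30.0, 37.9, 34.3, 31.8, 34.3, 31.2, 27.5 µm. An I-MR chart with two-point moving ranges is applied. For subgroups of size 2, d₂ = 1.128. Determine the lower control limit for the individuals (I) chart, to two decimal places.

22.51

X̄ = (25.8 + 33.0 + 33.0 + 34.7 + 34.4 + 34.1 + 32.3 + 36.5 + 29.1 + 30.6 + 39.2 + 30.0 + 37.9 + 34.3 + 31.8 + 34.3 + 31.2 + 27.5) / 18 = 32.7611
Moving ranges: 7.2, 0.0, 1.7, 0.3, 0.3, 1.8, 4.2, 7.4, 1.5, 8.6, 9.2, 7.9, 3.6, 2.5, 2.5, 3.1, 3.7; M̄R̄ = 65.5000 / 17 = 3.8529
LCL = X̄ − 3·M̄R̄/d₂ = 32.7611 − 3 × 3.8529 / 1.128 = 22.5139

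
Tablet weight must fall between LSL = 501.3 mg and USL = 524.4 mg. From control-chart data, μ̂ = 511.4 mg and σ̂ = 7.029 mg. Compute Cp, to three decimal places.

Cp = (USL − LSL) / (6σ̂) = (524.4 − 501.3) / (6 × 7.029) = 23.1000 / 42.1740 = 0.5477

0.548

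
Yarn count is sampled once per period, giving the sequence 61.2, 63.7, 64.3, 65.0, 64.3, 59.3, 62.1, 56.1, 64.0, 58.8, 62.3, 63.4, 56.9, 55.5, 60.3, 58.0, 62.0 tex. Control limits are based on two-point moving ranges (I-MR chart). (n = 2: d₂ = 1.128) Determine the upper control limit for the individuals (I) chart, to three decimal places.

70.154

X̄ = (61.2 + 63.7 + 64.3 + 65.0 + 64.3 + 59.3 + 62.1 + 56.1 + 64.0 + 58.8 + 62.3 + 63.4 + 56.9 + 55.5 + 60.3 + 58.0 + 62.0) / 17 = 61.0118
Moving ranges: 2.5, 0.6, 0.7, 0.7, 5.0, 2.8, 6.0, 7.9, 5.2, 3.5, 1.1, 6.5, 1.4, 4.8, 2.3, 4.0; M̄R̄ = 55.0000 / 16 = 3.4375
UCL = X̄ + 3·M̄R̄/d₂ = 61.0118 + 3 × 3.4375 / 1.128 = 70.1541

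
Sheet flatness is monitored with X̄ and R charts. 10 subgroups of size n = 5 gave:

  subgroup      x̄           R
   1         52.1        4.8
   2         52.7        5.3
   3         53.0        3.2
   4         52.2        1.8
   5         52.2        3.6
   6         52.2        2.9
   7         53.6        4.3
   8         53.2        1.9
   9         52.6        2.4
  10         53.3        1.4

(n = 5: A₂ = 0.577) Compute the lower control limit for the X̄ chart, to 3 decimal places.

X̄̄ = (52.1 + 52.7 + 53.0 + 52.2 + 52.2 + 52.2 + 53.6 + 53.2 + 52.6 + 53.3) / 10 = 527.1000 / 10 = 52.7100
R̄ = (4.8 + 5.3 + 3.2 + 1.8 + 3.6 + 2.9 + 4.3 + 1.9 + 2.4 + 1.4) / 10 = 31.6000 / 10 = 3.1600
LCL = X̄̄ − A₂·R̄ = 52.7100 − 0.577 × 3.1600 = 50.8867

50.887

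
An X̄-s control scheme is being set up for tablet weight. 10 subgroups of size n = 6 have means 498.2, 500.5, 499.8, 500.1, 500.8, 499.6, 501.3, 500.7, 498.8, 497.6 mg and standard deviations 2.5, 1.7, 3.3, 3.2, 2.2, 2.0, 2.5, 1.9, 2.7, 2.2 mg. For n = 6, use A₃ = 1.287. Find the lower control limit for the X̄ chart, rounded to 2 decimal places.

X̄̄ = (498.2 + 500.5 + 499.8 + 500.1 + 500.8 + 499.6 + 501.3 + 500.7 + 498.8 + 497.6) / 10 = 499.7400
s̄ = (2.5 + 1.7 + 3.3 + 3.2 + 2.2 + 2.0 + 2.5 + 1.9 + 2.7 + 2.2) / 10 = 2.4200
LCL = X̄̄ − A₃·s̄ = 499.7400 − 1.287 × 2.4200 = 496.6255

496.63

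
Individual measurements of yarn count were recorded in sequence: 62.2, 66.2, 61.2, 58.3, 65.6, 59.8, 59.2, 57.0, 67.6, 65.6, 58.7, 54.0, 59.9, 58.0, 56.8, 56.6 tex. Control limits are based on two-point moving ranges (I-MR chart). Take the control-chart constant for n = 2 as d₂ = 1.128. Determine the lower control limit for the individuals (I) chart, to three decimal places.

X̄ = (62.2 + 66.2 + 61.2 + 58.3 + 65.6 + 59.8 + 59.2 + 57.0 + 67.6 + 65.6 + 58.7 + 54.0 + 59.9 + 58.0 + 56.8 + 56.6) / 16 = 60.4188
Moving ranges: 4.0, 5.0, 2.9, 7.3, 5.8, 0.6, 2.2, 10.6, 2.0, 6.9, 4.7, 5.9, 1.9, 1.2, 0.2; M̄R̄ = 61.2000 / 15 = 4.0800
LCL = X̄ − 3·M̄R̄/d₂ = 60.4188 − 3 × 4.0800 / 1.128 = 49.5677

49.568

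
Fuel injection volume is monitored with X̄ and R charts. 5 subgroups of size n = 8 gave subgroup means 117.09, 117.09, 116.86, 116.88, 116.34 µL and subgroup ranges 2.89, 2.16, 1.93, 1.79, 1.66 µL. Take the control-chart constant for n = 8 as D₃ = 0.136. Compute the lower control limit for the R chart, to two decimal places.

R̄ = (2.89 + 2.16 + 1.93 + 1.79 + 1.66) / 5 = 10.4300 / 5 = 2.0860
LCL_R = D₃·R̄ = 0.136 × 2.0860 = 0.2837

0.28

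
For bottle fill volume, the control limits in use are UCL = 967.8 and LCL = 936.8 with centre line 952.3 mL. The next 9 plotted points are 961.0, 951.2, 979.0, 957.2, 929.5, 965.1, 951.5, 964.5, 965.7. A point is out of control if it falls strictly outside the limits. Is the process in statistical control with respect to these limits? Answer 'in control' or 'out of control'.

Compare each point to [936.8, 967.8]: sample 3 = 979.0 > UCL; sample 5 = 929.5 < LCL.

out of control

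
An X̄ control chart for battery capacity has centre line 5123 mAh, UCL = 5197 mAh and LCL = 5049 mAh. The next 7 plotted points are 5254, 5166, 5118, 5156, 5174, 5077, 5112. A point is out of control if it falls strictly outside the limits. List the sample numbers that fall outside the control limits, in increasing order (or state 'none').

Compare each point to [5049, 5197]: sample 1 = 5254 > UCL.

1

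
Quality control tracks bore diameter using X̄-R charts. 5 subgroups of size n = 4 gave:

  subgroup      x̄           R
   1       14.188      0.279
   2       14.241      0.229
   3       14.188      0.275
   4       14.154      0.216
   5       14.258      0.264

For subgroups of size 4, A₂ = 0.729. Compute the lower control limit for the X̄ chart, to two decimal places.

X̄̄ = (14.188 + 14.241 + 14.188 + 14.154 + 14.258) / 5 = 71.0290 / 5 = 14.2058
R̄ = (0.279 + 0.229 + 0.275 + 0.216 + 0.264) / 5 = 1.2630 / 5 = 0.2526
LCL = X̄̄ − A₂·R̄ = 14.2058 − 0.729 × 0.2526 = 14.0217

14.02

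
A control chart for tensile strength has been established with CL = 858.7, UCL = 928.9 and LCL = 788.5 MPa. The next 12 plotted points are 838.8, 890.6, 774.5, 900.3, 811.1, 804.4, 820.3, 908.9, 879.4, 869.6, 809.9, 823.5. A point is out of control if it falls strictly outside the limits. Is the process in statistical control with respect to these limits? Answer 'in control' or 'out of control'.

out of control

Compare each point to [788.5, 928.9]: sample 3 = 774.5 < LCL.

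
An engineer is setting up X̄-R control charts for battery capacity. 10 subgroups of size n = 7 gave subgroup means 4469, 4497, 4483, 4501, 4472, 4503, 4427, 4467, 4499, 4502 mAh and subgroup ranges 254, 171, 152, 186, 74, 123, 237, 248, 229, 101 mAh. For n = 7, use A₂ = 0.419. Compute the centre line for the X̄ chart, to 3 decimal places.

X̄̄ = (4469 + 4497 + 4483 + 4501 + 4472 + 4503 + 4427 + 4467 + 4499 + 4502) / 10 = 44820.0000 / 10 = 4482.0000
CL = X̄̄ = 4482.0000

4482.000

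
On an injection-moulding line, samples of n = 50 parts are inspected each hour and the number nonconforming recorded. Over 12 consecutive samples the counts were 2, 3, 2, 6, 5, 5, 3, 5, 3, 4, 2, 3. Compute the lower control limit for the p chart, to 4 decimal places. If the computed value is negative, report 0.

p̄ = Σdᵢ / (k·n) = 43 / (12 × 50) = 0.07167
LCL = p̄ − 3·√(p̄(1−p̄)/n) = 0.07167 − 3 × 0.03648 = -0.03777 → 0 (negative, so LCL = 0)

0.0000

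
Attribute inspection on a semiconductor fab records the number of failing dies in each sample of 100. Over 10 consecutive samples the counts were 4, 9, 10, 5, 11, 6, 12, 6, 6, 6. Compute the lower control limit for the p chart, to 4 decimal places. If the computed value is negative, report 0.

p̄ = Σdᵢ / (k·n) = 75 / (10 × 100) = 0.07500
LCL = p̄ − 3·√(p̄(1−p̄)/n) = 0.07500 − 3 × 0.02634 = -0.00402 → 0 (negative, so LCL = 0)

0.0000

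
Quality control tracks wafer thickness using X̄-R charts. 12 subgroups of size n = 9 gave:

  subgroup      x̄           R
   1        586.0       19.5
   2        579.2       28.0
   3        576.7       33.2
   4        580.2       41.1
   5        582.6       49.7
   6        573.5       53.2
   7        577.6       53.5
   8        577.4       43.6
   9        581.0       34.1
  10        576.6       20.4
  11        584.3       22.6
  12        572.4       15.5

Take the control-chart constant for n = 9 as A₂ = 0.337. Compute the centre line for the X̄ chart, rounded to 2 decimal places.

X̄̄ = (586.0 + 579.2 + 576.7 + 580.2 + 582.6 + 573.5 + 577.6 + 577.4 + 581.0 + 576.6 + 584.3 + 572.4) / 12 = 6947.5000 / 12 = 578.9583
CL = X̄̄ = 578.9583

578.96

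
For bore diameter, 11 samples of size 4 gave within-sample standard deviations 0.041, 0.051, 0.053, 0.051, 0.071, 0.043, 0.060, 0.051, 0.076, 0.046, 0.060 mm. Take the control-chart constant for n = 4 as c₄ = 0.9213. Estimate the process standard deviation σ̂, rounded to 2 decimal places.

s̄ = (0.041 + 0.051 + 0.053 + 0.051 + 0.071 + 0.043 + 0.060 + 0.051 + 0.076 + 0.046 + 0.060) / 11 = 0.0548
σ̂ = s̄ / c₄ = 0.0548 / 0.9213 = 0.0595

0.06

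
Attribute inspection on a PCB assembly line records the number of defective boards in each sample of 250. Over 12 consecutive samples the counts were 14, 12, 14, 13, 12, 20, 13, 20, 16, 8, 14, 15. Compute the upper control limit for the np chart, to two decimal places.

25.25

p̄ = Σdᵢ / (k·n) = 171 / (12 × 250) = 0.05700
UCL = np̄ + 3·√(np̄(1−p̄)) = 14.2500 + 3 × √(14.2500×0.94300) = 14.2500 + 3 × 3.6658 = 25.2473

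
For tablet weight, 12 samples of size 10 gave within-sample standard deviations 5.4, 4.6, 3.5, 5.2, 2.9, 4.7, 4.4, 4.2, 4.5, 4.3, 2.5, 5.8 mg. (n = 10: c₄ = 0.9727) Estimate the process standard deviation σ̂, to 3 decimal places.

s̄ = (5.4 + 4.6 + 3.5 + 5.2 + 2.9 + 4.7 + 4.4 + 4.2 + 4.5 + 4.3 + 2.5 + 5.8) / 12 = 4.3333
σ̂ = s̄ / c₄ = 4.3333 / 0.9727 = 4.4550

4.455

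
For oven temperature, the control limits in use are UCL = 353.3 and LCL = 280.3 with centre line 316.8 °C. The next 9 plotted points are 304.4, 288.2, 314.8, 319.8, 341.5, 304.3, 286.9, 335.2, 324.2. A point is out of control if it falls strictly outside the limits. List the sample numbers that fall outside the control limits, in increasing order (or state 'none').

none

All 9 points lie within [280.3, 353.3].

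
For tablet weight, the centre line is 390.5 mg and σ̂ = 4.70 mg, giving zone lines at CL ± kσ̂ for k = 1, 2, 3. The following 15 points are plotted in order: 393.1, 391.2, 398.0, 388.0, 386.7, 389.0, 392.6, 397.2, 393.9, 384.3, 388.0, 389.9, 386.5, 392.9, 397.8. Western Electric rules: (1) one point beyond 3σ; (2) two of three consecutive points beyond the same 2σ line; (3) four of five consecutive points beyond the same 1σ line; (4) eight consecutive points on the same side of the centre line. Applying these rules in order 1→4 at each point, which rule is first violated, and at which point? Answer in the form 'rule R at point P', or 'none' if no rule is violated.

none

Zone of each point (C = within 1σ̂, B = 1σ̂–2σ̂, A = 2σ̂–3σ̂, * = beyond 3σ̂; sign = side of CL): 1:+C, 2:+C, 3:+B, 4:-C, 5:-C, 6:-C, 7:+C, 8:+B, 9:+C, 10:-B, 11:-C, 12:-C, 13:-C, 14:+C, 15:+B
No rule fires across all 15 points.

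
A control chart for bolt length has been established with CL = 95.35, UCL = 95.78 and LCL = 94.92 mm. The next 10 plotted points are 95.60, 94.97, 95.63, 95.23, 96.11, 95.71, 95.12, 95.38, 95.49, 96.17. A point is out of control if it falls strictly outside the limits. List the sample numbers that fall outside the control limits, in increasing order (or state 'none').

5, 10

Compare each point to [94.92, 95.78]: sample 5 = 96.11 > UCL; sample 10 = 96.17 > UCL.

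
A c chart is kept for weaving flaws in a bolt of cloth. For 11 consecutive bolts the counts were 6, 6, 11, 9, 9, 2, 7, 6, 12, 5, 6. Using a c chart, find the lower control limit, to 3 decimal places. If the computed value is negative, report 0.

c̄ = (6 + 6 + 11 + 9 + 9 + 2 + 7 + 6 + 12 + 5 + 6) / 11 = 79 / 11 = 7.1818
LCL = c̄ − 3√c̄ = 7.1818 − 3 × 2.6799 = -0.8579 → 0 (cannot be negative)

0.000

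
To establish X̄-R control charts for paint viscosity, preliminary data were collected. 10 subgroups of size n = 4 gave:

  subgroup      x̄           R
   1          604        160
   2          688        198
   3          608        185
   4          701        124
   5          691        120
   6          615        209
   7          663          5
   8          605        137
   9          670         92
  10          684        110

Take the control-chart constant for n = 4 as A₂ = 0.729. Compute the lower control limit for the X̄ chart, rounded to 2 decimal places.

555.21

X̄̄ = (604 + 688 + 608 + 701 + 691 + 615 + 663 + 605 + 670 + 684) / 10 = 6529.0000 / 10 = 652.9000
R̄ = (160 + 198 + 185 + 124 + 120 + 209 + 5 + 137 + 92 + 110) / 10 = 1340.0000 / 10 = 134.0000
LCL = X̄̄ − A₂·R̄ = 652.9000 − 0.729 × 134.0000 = 555.2140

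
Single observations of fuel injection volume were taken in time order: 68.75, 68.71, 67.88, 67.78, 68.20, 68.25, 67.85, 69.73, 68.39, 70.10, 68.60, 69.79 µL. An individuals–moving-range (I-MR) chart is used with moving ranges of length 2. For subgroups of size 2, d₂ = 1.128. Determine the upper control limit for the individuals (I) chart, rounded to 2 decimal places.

70.96

X̄ = (68.75 + 68.71 + 67.88 + 67.78 + 68.20 + 68.25 + 67.85 + 69.73 + 68.39 + 70.10 + 68.60 + 69.79) / 12 = 68.6692
Moving ranges: 0.04, 0.83, 0.10, 0.42, 0.05, 0.40, 1.88, 1.34, 1.71, 1.50, 1.19; M̄R̄ = 9.4600 / 11 = 0.8600
UCL = X̄ + 3·M̄R̄/d₂ = 68.6692 + 3 × 0.8600 / 1.128 = 70.9564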